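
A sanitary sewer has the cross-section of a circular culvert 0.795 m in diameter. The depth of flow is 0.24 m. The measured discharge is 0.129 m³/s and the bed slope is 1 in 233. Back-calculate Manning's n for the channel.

n = 0.017

For a circular section of diameter D = 0.795 m at depth y = 0.24 m, the central angle is θ = 2 arccos(1 − 2y/D) = 2.327 rad. Then A = (D²/8)(θ − sin θ) = 0.1263 m² and P = Dθ/2 = 0.9249 m.
Hydraulic radius R = A/P = 0.1263/0.9249 = 0.1366 m.
Rearranging Manning's equation: n = (1/Q) A R^(2/3) S^(1/2) = (1/0.129) × 0.1263 × 0.1366^(2/3) × √0.004292 = 0.017.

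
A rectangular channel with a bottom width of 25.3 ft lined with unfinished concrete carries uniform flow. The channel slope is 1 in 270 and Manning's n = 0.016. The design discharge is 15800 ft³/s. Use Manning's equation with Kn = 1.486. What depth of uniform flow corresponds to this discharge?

y_n = 26.4 ft

Manning's equation rearranged: A R^(2/3) = nQ / (1.486·√S) = 0.016 × 15800 / (1.486 × √0.003704) = 2795.
Try y = 19.6 ft: A R^(2/3) = 1932 — too small.
Try y = 31.2 ft: A R^(2/3) = 3416 — too large.
Try y = 26.4 ft: A R^(2/3) = 2793 — close enough.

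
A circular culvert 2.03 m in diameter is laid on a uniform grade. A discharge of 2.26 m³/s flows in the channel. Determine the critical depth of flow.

At critical depth, Q² T / (g A³) = 1, i.e. A³/T = Q²/g = 2.26²/9.81 = 0.5207.
At y = 0.874 m: A³/T = 1.178 — high.
At y = 0.707 m: A³/T = 0.5213 — close enough.

y_c = 0.707 m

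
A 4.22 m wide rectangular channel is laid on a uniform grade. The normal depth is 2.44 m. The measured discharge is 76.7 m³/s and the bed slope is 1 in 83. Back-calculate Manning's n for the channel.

Flow area A = b·y = 4.22 × 2.44 = 10.3 m². Wetted perimeter P = b + 2y = 4.22 + 2×2.44 = 9.1 m.
Hydraulic radius R = A/P = 10.3/9.1 = 1.132 m.
Rearranging Manning's equation: n = (1/Q) A R^(2/3) S^(1/2) = (1/76.7) × 10.3 × 1.132^(2/3) × √0.01205 = 0.016.

n = 0.016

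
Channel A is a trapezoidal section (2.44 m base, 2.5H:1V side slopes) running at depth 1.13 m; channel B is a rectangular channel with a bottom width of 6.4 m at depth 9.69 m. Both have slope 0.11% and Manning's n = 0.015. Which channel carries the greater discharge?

Channel A: With bottom width b = 2.44 m and side slope z = 2.5: A = (b + zy)y = (2.44 + 2.5×1.13)×1.13 = 5.949 m²; P = b + 2y√(1+z²) = 2.44 + 2×1.13×2.693 = 8.525 m. Hydraulic radius R = A/P = 5.949/8.525 = 0.6979 m. Q_A = (1/0.015)·5.949·0.6979^(2/3)·√0.0011 = 10.35 m³/s.
Channel B: Flow area A = b·y = 6.4 × 9.69 = 62.02 m². Wetted perimeter P = b + 2y = 6.4 + 2×9.69 = 25.78 m. Hydraulic radius R = A/P = 62.02/25.78 = 2.406 m. Q_B = (1/0.015)·62.02·2.406^(2/3)·√0.0011 = 246.2 m³/s.
Q_A = 10.35 m³/s vs Q_B = 246.2 m³/s, so channel B carries more.

channel B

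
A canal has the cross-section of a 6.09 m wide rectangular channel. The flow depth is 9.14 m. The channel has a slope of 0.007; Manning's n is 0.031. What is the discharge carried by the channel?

Flow area A = b·y = 6.09 × 9.14 = 55.66 m². Wetted perimeter P = b + 2y = 6.09 + 2×9.14 = 24.37 m.
Hydraulic radius R = A/P = 55.66/24.37 = 2.284 m.
Manning's equation: Q = (1/n) A R^(2/3) S^(1/2) = (1/0.031) × 55.66 × 2.284^(2/3) × 0.007^(1/2) = 261 m³/s.

Q = 261 m³/s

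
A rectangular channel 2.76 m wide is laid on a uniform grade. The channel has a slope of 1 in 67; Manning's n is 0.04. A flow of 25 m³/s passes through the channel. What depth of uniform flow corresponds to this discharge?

Manning's equation rearranged: A R^(2/3) = nQ / (1·√S) = 0.04 × 25 / (√0.01493) = 8.185.
At y = 2.24 m: A R^(2/3) = 5.565 — low.
At y = 3.72 m: A R^(2/3) = 10.31 — high.
At y = 3.07 m: A R^(2/3) = 8.2 — ≈ 8.185.

y_n = 3.07 m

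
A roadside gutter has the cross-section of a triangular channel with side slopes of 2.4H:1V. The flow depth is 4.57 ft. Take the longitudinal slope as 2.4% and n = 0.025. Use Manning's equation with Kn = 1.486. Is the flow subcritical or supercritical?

supercritical

For a triangular section with side slope z = 2.4: A = zy² = 2.4×4.57² = 50.12 ft²; P = 2y√(1+z²) = 2×4.57×2.6 = 23.76 ft.
Hydraulic radius R = A/P = 50.12/23.76 = 2.109 ft.
V = (1.486/n) R^(2/3) √S = (1.486/0.025) × 2.109^(2/3) × √0.024 = 15.14 ft/s. Hydraulic depth D_h = A/T = 50.12/21.94 = 2.285 ft.
Froude number Fr = V/√(g·D_h) = 15.14/√(32.2×2.285) = 1.77, which is greater than 1, so the flow is supercritical.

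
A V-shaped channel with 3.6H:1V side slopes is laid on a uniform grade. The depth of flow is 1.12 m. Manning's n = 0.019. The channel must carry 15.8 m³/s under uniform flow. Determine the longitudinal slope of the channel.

For a triangular section with side slope z = 3.6: A = zy² = 3.6×1.12² = 4.516 m²; P = 2y√(1+z²) = 2×1.12×3.736 = 8.369 m.
Hydraulic radius R = A/P = 4.516/8.369 = 0.5396 m.
From Manning's equation, S = [nQ / (1 A R^(2/3))]² = [0.019 × 15.8 / (1 × 4.516 × 0.5396^(2/3))]² = 0.0101.

S = 0.0101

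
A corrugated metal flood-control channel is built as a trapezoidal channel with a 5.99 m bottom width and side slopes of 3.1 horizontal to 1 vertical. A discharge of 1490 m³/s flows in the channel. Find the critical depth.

At critical depth, Q² T / (g A³) = 1, i.e. A³/T = Q²/g = 1490²/9.81 = 226300.
Trying y = 6.57 m: A³/T = 111100 — low.
Trying y = 9.52 m: A³/T = 593800 — high.
Trying y = 7.7 m: A³/T = 226200 — ≈ 226300.

y_c = 7.7 m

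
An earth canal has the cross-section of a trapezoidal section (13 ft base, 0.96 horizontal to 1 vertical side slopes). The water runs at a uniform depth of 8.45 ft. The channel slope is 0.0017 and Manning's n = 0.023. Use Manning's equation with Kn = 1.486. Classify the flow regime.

subcritical

With bottom width b = 13 ft and side slope z = 0.96: A = (b + zy)y = (13 + 0.96×8.45)×8.45 = 178.4 ft²; P = b + 2y√(1+z²) = 13 + 2×8.45×1.386 = 36.43 ft.
Hydraulic radius R = A/P = 178.4/36.43 = 4.897 ft.
V = (1.486/n) R^(2/3) √S = (1.486/0.023) × 4.897^(2/3) × √0.0017 = 7.682 ft/s. Hydraulic depth D_h = A/T = 178.4/29.22 = 6.104 ft.
Froude number Fr = V/√(g·D_h) = 7.682/√(32.2×6.104) = 0.548, which is less than 1, so the flow is subcritical.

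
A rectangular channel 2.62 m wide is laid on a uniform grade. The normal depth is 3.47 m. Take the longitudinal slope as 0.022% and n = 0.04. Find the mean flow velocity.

V = 0.359 m/s

Flow area A = b·y = 2.62 × 3.47 = 9.091 m². Wetted perimeter P = b + 2y = 2.62 + 2×3.47 = 9.56 m.
Hydraulic radius R = A/P = 9.091/9.56 = 0.951 m.
From Manning's equation, V = (1/n) R^(2/3) S^(1/2) = (1/0.04) × 0.951^(2/3) × 0.00022^(1/2) = 0.359 m/s.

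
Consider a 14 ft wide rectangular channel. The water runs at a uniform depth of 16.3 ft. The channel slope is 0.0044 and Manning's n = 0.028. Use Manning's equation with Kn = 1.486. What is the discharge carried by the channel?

Flow area A = b·y = 14 × 16.3 = 228.2 ft². Wetted perimeter P = b + 2y = 14 + 2×16.3 = 46.6 ft.
Hydraulic radius R = A/P = 228.2/46.6 = 4.897 ft.
Manning's equation: Q = (1.486/n) A R^(2/3) S^(1/2) = (1.486/0.028) × 228.2 × 4.897^(2/3) × 0.0044^(1/2) = 2320 ft³/s.

Q = 2320 ft³/s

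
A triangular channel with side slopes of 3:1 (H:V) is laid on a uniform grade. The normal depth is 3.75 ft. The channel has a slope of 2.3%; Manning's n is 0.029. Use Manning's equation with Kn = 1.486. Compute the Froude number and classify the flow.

For a triangular section with side slope z = 3: A = zy² = 3×3.75² = 42.19 ft²; P = 2y√(1+z²) = 2×3.75×3.162 = 23.72 ft.
Hydraulic radius R = A/P = 42.19/23.72 = 1.779 ft.
V = (1.486/n) R^(2/3) √S = (1.486/0.029) × 1.779^(2/3) × √0.023 = 11.41 ft/s. Hydraulic depth D_h = A/T = 42.19/22.5 = 1.875 ft.
Froude number Fr = V/√(g·D_h) = 11.41/√(32.2×1.875) = 1.47, which is greater than 1, so the flow is supercritical.

supercritical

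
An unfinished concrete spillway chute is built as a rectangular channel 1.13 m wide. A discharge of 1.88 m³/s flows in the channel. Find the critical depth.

For a rectangular channel, critical depth y_c = (q²/g)^(1/3) where q = Q/b = 1.88/1.13 = 1.664 m²/s.
So y_c = (1.664²/9.81)^(1/3) = 0.656 m.

y_c = 0.656 m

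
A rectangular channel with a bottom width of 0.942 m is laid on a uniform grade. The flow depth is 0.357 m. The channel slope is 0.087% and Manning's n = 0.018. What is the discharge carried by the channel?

Flow area A = b·y = 0.942 × 0.357 = 0.3363 m². Wetted perimeter P = b + 2y = 0.942 + 2×0.357 = 1.656 m.
Hydraulic radius R = A/P = 0.3363/1.656 = 0.2031 m.
Manning's equation: Q = (1/n) A R^(2/3) S^(1/2) = (1/0.018) × 0.3363 × 0.2031^(2/3) × 0.00087^(1/2) = 0.19 m³/s.

Q = 0.19 m³/s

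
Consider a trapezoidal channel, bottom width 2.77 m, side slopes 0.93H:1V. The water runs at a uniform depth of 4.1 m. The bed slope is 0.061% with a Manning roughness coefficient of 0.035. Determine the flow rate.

With bottom width b = 2.77 m and side slope z = 0.93: A = (b + zy)y = (2.77 + 0.93×4.1)×4.1 = 26.99 m²; P = b + 2y√(1+z²) = 2.77 + 2×4.1×1.366 = 13.97 m.
Hydraulic radius R = A/P = 26.99/13.97 = 1.932 m.
Manning's equation: Q = (1/n) A R^(2/3) S^(1/2) = (1/0.035) × 26.99 × 1.932^(2/3) × 0.00061^(1/2) = 29.5 m³/s.

Q = 29.5 m³/s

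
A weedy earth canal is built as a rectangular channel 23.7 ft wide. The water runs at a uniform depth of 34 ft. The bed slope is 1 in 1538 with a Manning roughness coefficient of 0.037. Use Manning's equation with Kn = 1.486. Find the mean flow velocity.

V = 4.36 ft/s

Flow area A = b·y = 23.7 × 34 = 805.8 ft². Wetted perimeter P = b + 2y = 23.7 + 2×34 = 91.7 ft.
Hydraulic radius R = A/P = 805.8/91.7 = 8.787 ft.
From Manning's equation, V = (1.486/n) R^(2/3) S^(1/2) = (1.486/0.037) × 8.787^(2/3) × 0.0006502^(1/2) = 4.36 ft/s.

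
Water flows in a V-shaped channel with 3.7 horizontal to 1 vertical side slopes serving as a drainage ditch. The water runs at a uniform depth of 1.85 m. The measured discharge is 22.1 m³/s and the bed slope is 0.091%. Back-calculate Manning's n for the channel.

n = 0.016

For a triangular section with side slope z = 3.7: A = zy² = 3.7×1.85² = 12.66 m²; P = 2y√(1+z²) = 2×1.85×3.833 = 14.18 m.
Hydraulic radius R = A/P = 12.66/14.18 = 0.893 m.
Rearranging Manning's equation: n = (1/Q) A R^(2/3) S^(1/2) = (1/22.1) × 12.66 × 0.893^(2/3) × √0.00091 = 0.016.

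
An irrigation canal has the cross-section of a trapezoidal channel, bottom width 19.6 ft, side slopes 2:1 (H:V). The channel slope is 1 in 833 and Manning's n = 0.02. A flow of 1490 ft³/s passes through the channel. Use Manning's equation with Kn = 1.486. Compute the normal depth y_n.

y_n = 6.58 ft

Manning's equation rearranged: A R^(2/3) = nQ / (1.486·√S) = 0.02 × 1490 / (1.486 × √0.0012) = 578.8.
Trying y = 4.48 ft: A R^(2/3) = 279.5 — too small.
Trying y = 6.58 ft: A R^(2/3) = 578.5 — ≈ 578.8.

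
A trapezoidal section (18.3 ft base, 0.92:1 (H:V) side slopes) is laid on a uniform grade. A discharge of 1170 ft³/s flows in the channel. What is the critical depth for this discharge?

y_c = 4.63 ft

At critical depth, Q² T / (g A³) = 1, i.e. A³/T = Q²/g = 1170²/32.2 = 42510.
At y = 3.5 ft: A³/T = 17270 — too small.
At y = 5.86 ft: A³/T = 92010 — too large.
At y = 4.63 ft: A³/T = 42490 — matches.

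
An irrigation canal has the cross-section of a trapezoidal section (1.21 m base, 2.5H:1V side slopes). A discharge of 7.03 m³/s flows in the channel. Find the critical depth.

y_c = 0.89 m

At critical depth, Q² T / (g A³) = 1, i.e. A³/T = Q²/g = 7.03²/9.81 = 5.038.
At y = 0.683 m: A³/T = 1.711 — short.
At y = 1.07 m: A³/T = 10.95 — over.
At y = 0.89 m: A³/T = 5.048 — ≈ 5.038.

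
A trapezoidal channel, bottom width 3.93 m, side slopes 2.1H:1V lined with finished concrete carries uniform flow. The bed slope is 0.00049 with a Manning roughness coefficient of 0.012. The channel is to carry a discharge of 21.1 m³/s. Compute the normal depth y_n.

Manning's equation rearranged: A R^(2/3) = nQ / (1·√S) = 0.012 × 21.1 / (√0.00049) = 11.44.
At y = 1.8 m: A R^(2/3) = 15.04 — over.
At y = 1.22 m: A R^(2/3) = 6.965 — short.
At y = 1.57 m: A R^(2/3) = 11.42 — ≈ 11.44.

y_n = 1.57 m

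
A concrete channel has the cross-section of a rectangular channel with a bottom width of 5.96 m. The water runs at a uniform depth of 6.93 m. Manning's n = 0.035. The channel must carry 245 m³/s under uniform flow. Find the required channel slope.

Flow area A = b·y = 5.96 × 6.93 = 41.3 m². Wetted perimeter P = b + 2y = 5.96 + 2×6.93 = 19.82 m.
Hydraulic radius R = A/P = 41.3/19.82 = 2.084 m.
From Manning's equation, S = [nQ / (1 A R^(2/3))]² = [0.035 × 245 / (1 × 41.3 × 2.084^(2/3))]² = 0.0162.

S = 0.0162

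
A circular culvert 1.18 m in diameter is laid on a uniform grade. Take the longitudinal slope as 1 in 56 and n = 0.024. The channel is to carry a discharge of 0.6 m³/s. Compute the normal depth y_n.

Manning's equation rearranged: A R^(2/3) = nQ / (1·√S) = 0.024 × 0.6 / (√0.01786) = 0.1078.
Try y = 0.311 m: A R^(2/3) = 0.07369 — low.
Try y = 0.478 m: A R^(2/3) = 0.1671 — high.
Try y = 0.378 m: A R^(2/3) = 0.1077 — close enough.

y_n = 0.378 m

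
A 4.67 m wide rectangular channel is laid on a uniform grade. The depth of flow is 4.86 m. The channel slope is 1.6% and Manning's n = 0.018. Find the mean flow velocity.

V = 9.52 m/s

Flow area A = b·y = 4.67 × 4.86 = 22.7 m². Wetted perimeter P = b + 2y = 4.67 + 2×4.86 = 14.39 m.
Hydraulic radius R = A/P = 22.7/14.39 = 1.577 m.
From Manning's equation, V = (1/n) R^(2/3) S^(1/2) = (1/0.018) × 1.577^(2/3) × 0.016^(1/2) = 9.52 m/s.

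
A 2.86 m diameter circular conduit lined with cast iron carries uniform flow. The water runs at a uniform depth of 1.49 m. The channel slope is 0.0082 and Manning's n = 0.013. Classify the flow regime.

supercritical

For a circular section of diameter D = 2.86 m at depth y = 1.49 m, the central angle is θ = 2 arccos(1 − 2y/D) = 3.226 rad. Then A = (D²/8)(θ − sin θ) = 3.384 m² and P = Dθ/2 = 4.613 m.
Hydraulic radius R = A/P = 3.384/4.613 = 0.7336 m.
V = (1/n) R^(2/3) √S = (1/0.013) × 0.7336^(2/3) × √0.0082 = 5.666 m/s. Hydraulic depth D_h = A/T = 3.384/2.857 = 1.184 m.
Froude number Fr = V/√(g·D_h) = 5.666/√(9.81×1.184) = 1.66, which is greater than 1, so the flow is supercritical.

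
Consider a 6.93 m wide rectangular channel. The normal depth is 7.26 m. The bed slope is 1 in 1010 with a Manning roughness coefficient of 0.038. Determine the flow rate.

Flow area A = b·y = 6.93 × 7.26 = 50.31 m². Wetted perimeter P = b + 2y = 6.93 + 2×7.26 = 21.45 m.
Hydraulic radius R = A/P = 50.31/21.45 = 2.346 m.
Manning's equation: Q = (1/n) A R^(2/3) S^(1/2) = (1/0.038) × 50.31 × 2.346^(2/3) × 0.0009901^(1/2) = 73.5 m³/s.

Q = 73.5 m³/s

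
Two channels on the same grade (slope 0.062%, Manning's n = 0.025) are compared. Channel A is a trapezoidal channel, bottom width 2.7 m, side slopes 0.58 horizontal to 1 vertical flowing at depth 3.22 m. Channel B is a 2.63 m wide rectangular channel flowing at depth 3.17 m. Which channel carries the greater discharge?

channel A

Channel A: With bottom width b = 2.7 m and side slope z = 0.58: A = (b + zy)y = (2.7 + 0.58×3.22)×3.22 = 14.71 m²; P = b + 2y√(1+z²) = 2.7 + 2×3.22×1.156 = 10.14 m. Hydraulic radius R = A/P = 14.71/10.14 = 1.45 m. Q_A = (1/0.025)·14.71·1.45^(2/3)·√0.00062 = 18.76 m³/s.
Channel B: Flow area A = b·y = 2.63 × 3.17 = 8.337 m². Wetted perimeter P = b + 2y = 2.63 + 2×3.17 = 8.97 m. Hydraulic radius R = A/P = 8.337/8.97 = 0.9294 m. Q_B = (1/0.025)·8.337·0.9294^(2/3)·√0.00062 = 7.908 m³/s.
Q_A = 18.76 m³/s vs Q_B = 7.908 m³/s, so channel A carries more.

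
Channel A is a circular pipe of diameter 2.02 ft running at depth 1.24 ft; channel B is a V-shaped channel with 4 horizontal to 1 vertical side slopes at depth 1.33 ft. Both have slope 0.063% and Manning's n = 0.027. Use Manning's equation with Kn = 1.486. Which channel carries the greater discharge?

Channel A: For a circular section of diameter D = 2.02 ft at depth y = 1.24 ft, the central angle is θ = 2 arccos(1 − 2y/D) = 3.601 rad. Then A = (D²/8)(θ − sin θ) = 2.063 ft² and P = Dθ/2 = 3.637 ft. Hydraulic radius R = A/P = 2.063/3.637 = 0.5672 ft. Q_A = (1.486/0.027)·2.063·0.5672^(2/3)·√0.00063 = 1.953 ft³/s.
Channel B: For a triangular section with side slope z = 4: A = zy² = 4×1.33² = 7.076 ft²; P = 2y√(1+z²) = 2×1.33×4.123 = 10.97 ft. Hydraulic radius R = A/P = 7.076/10.97 = 0.6451 ft. Q_B = (1.486/0.027)·7.076·0.6451^(2/3)·√0.00063 = 7.298 ft³/s.
Q_A = 1.953 ft³/s vs Q_B = 7.298 ft³/s, so channel B carries more.

channel B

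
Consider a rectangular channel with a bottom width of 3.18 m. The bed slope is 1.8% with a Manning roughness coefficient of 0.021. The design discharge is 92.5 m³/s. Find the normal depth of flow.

Manning's equation rearranged: A R^(2/3) = nQ / (1·√S) = 0.021 × 92.5 / (√0.018) = 14.48.
Try y = 5.3 m: A R^(2/3) = 19.28 — over.
Try y = 3.27 m: A R^(2/3) = 10.88 — short.
Try y = 4.15 m: A R^(2/3) = 14.48 — ≈ 14.48.

y_n = 4.15 m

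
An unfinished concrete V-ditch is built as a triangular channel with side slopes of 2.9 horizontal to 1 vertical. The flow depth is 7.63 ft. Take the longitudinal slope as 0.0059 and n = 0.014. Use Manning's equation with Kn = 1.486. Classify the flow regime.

supercritical

For a triangular section with side slope z = 2.9: A = zy² = 2.9×7.63² = 168.8 ft²; P = 2y√(1+z²) = 2×7.63×3.068 = 46.81 ft.
Hydraulic radius R = A/P = 168.8/46.81 = 3.607 ft.
V = (1.486/n) R^(2/3) √S = (1.486/0.014) × 3.607^(2/3) × √0.0059 = 19.17 ft/s. Hydraulic depth D_h = A/T = 168.8/44.25 = 3.815 ft.
Froude number Fr = V/√(g·D_h) = 19.17/√(32.2×3.815) = 1.73, which is greater than 1, so the flow is supercritical.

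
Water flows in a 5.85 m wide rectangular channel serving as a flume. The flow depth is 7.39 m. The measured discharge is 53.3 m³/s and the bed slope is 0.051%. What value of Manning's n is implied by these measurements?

n = 0.03

Flow area A = b·y = 5.85 × 7.39 = 43.23 m². Wetted perimeter P = b + 2y = 5.85 + 2×7.39 = 20.63 m.
Hydraulic radius R = A/P = 43.23/20.63 = 2.096 m.
Rearranging Manning's equation: n = (1/Q) A R^(2/3) S^(1/2) = (1/53.3) × 43.23 × 2.096^(2/3) × √0.00051 = 0.03.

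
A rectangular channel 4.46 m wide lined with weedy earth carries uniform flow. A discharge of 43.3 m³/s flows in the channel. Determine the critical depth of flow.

For a rectangular channel, critical depth y_c = (q²/g)^(1/3) where q = Q/b = 43.3/4.46 = 9.709 m²/s.
So y_c = (9.709²/9.81)^(1/3) = 2.13 m.

y_c = 2.13 m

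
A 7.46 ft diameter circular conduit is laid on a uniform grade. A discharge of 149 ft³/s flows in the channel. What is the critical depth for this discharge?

y_c = 3.1 ft

At critical depth, Q² T / (g A³) = 1, i.e. A³/T = Q²/g = 149²/32.2 = 689.5.
Try y = 3.67 ft: A³/T = 1315 — over.
Try y = 3.1 ft: A³/T = 689.3 — close enough.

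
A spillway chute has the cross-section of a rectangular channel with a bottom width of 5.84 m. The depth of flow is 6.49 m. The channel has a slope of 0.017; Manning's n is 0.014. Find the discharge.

Flow area A = b·y = 5.84 × 6.49 = 37.9 m². Wetted perimeter P = b + 2y = 5.84 + 2×6.49 = 18.82 m.
Hydraulic radius R = A/P = 37.9/18.82 = 2.014 m.
Manning's equation: Q = (1/n) A R^(2/3) S^(1/2) = (1/0.014) × 37.9 × 2.014^(2/3) × 0.017^(1/2) = 563 m³/s.

Q = 563 m³/s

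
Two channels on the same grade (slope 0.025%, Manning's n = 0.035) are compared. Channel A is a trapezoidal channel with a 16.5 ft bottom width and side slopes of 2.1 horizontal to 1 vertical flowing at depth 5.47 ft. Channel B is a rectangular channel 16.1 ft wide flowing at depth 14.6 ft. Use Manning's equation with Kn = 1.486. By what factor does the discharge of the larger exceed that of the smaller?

Channel A: With bottom width b = 16.5 ft and side slope z = 2.1: A = (b + zy)y = (16.5 + 2.1×5.47)×5.47 = 153.1 ft²; P = b + 2y√(1+z²) = 16.5 + 2×5.47×2.326 = 41.95 ft. Hydraulic radius R = A/P = 153.1/41.95 = 3.65 ft. Q_A = (1.486/0.035)·153.1·3.65^(2/3)·√0.00025 = 243.6 ft³/s.
Channel B: Flow area A = b·y = 16.1 × 14.6 = 235.1 ft². Wetted perimeter P = b + 2y = 16.1 + 2×14.6 = 45.3 ft. Hydraulic radius R = A/P = 235.1/45.3 = 5.189 ft. Q_B = (1.486/0.035)·235.1·5.189^(2/3)·√0.00025 = 473 ft³/s.
The larger discharge is 473 ft³/s and the smaller is 243.6 ft³/s; the ratio is 1.94.

1.94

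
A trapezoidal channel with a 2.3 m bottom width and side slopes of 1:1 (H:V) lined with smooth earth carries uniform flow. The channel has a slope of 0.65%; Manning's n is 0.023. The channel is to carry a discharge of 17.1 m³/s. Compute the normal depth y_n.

Manning's equation rearranged: A R^(2/3) = nQ / (1·√S) = 0.023 × 17.1 / (√0.0065) = 4.878.
Try y = 1.79 m: A R^(2/3) = 7.293 — high.
Try y = 1.03 m: A R^(2/3) = 2.595 — low.
Try y = 1.45 m: A R^(2/3) = 4.877 — matches.

y_n = 1.45 m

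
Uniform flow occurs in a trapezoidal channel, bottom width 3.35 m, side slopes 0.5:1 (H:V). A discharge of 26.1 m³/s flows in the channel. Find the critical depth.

At critical depth, Q² T / (g A³) = 1, i.e. A³/T = Q²/g = 26.1²/9.81 = 69.44.
Trying y = 1.48 m: A³/T = 45.92 — low.
Trying y = 1.68 m: A³/T = 69.34 — close enough.

y_c = 1.68 m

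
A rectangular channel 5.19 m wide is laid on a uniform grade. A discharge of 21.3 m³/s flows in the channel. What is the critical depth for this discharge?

y_c = 1.2 m

For a rectangular channel, critical depth y_c = (q²/g)^(1/3) where q = Q/b = 21.3/5.19 = 4.104 m²/s.
So y_c = (4.104²/9.81)^(1/3) = 1.2 m.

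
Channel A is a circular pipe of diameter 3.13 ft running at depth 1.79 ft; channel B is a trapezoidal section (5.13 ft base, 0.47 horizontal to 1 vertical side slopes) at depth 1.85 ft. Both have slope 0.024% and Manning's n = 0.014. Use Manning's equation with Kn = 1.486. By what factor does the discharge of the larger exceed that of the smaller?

Channel A: For a circular section of diameter D = 3.13 ft at depth y = 1.79 ft, the central angle is θ = 2 arccos(1 − 2y/D) = 3.43 rad. Then A = (D²/8)(θ − sin θ) = 4.549 ft² and P = Dθ/2 = 5.368 ft. Hydraulic radius R = A/P = 4.549/5.368 = 0.8474 ft. Q_A = (1.486/0.014)·4.549·0.8474^(2/3)·√0.00024 = 6.699 ft³/s.
Channel B: With bottom width b = 5.13 ft and side slope z = 0.47: A = (b + zy)y = (5.13 + 0.47×1.85)×1.85 = 11.1 ft²; P = b + 2y√(1+z²) = 5.13 + 2×1.85×1.105 = 9.218 ft. Hydraulic radius R = A/P = 11.1/9.218 = 1.204 ft. Q_B = (1.486/0.014)·11.1·1.204^(2/3)·√0.00024 = 20.66 ft³/s.
The larger discharge is 20.66 ft³/s and the smaller is 6.699 ft³/s; the ratio is 3.08.

3.08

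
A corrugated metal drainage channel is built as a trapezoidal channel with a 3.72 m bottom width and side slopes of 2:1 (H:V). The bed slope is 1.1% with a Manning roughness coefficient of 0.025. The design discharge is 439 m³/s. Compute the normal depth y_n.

y_n = 4.54 m

Manning's equation rearranged: A R^(2/3) = nQ / (1·√S) = 0.025 × 439 / (√0.011) = 104.6.
Trying y = 5.81 m: A R^(2/3) = 185.4 — over.
Trying y = 3.78 m: A R^(2/3) = 69.2 — short.
Trying y = 4.54 m: A R^(2/3) = 104.7 — ≈ 104.6.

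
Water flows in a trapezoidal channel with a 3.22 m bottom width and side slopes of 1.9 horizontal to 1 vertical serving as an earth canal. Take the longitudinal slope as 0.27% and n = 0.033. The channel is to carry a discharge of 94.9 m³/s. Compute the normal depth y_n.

Manning's equation rearranged: A R^(2/3) = nQ / (1·√S) = 0.033 × 94.9 / (√0.0027) = 60.27.
At y = 4.26 m: A R^(2/3) = 82.52 — high.
At y = 3.01 m: A R^(2/3) = 37.82 — low.
At y = 3.71 m: A R^(2/3) = 60.26 — matches.

y_n = 3.71 m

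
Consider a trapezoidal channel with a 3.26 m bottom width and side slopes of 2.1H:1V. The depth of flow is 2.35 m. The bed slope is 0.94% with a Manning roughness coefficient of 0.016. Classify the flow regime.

With bottom width b = 3.26 m and side slope z = 2.1: A = (b + zy)y = (3.26 + 2.1×2.35)×2.35 = 19.26 m²; P = b + 2y√(1+z²) = 3.26 + 2×2.35×2.326 = 14.19 m.
Hydraulic radius R = A/P = 19.26/14.19 = 1.357 m.
V = (1/n) R^(2/3) √S = (1/0.016) × 1.357^(2/3) × √0.0094 = 7.427 m/s. Hydraulic depth D_h = A/T = 19.26/13.13 = 1.467 m.
Froude number Fr = V/√(g·D_h) = 7.427/√(9.81×1.467) = 1.96, which is greater than 1, so the flow is supercritical.

supercritical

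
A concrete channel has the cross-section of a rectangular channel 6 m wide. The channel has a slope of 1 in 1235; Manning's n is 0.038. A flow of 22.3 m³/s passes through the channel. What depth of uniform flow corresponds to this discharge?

y_n = 3.58 m

Manning's equation rearranged: A R^(2/3) = nQ / (1·√S) = 0.038 × 22.3 / (√0.0008097) = 29.78.
Try y = 2.58 m: A R^(2/3) = 19.25 — low.
Try y = 4.51 m: A R^(2/3) = 40.07 — high.
Try y = 3.58 m: A R^(2/3) = 29.78 — close enough.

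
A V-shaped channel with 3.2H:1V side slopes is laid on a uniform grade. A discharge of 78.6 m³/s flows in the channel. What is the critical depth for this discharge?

At critical depth, Q² T / (g A³) = 1, i.e. A³/T = Q²/g = 78.6²/9.81 = 629.8.
Trying y = 2.31 m: A³/T = 336.8 — low.
Trying y = 3.23 m: A³/T = 1800 — high.
Trying y = 2.62 m: A³/T = 632.1 — matches.

y_c = 2.62 m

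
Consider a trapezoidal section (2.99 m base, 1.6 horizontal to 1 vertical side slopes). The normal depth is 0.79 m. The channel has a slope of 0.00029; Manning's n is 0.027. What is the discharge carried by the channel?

With bottom width b = 2.99 m and side slope z = 1.6: A = (b + zy)y = (2.99 + 1.6×0.79)×0.79 = 3.361 m²; P = b + 2y√(1+z²) = 2.99 + 2×0.79×1.887 = 5.971 m.
Hydraulic radius R = A/P = 3.361/5.971 = 0.5628 m.
Manning's equation: Q = (1/n) A R^(2/3) S^(1/2) = (1/0.027) × 3.361 × 0.5628^(2/3) × 0.00029^(1/2) = 1.44 m³/s.

Q = 1.44 m³/s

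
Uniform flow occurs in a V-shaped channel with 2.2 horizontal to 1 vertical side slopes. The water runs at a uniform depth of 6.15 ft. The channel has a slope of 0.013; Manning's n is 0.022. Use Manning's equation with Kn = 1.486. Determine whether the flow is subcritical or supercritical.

For a triangular section with side slope z = 2.2: A = zy² = 2.2×6.15² = 83.21 ft²; P = 2y√(1+z²) = 2×6.15×2.417 = 29.72 ft.
Hydraulic radius R = A/P = 83.21/29.72 = 2.799 ft.
V = (1.486/n) R^(2/3) √S = (1.486/0.022) × 2.799^(2/3) × √0.013 = 15.3 ft/s. Hydraulic depth D_h = A/T = 83.21/27.06 = 3.075 ft.
Froude number Fr = V/√(g·D_h) = 15.3/√(32.2×3.075) = 1.54, which is greater than 1, so the flow is supercritical.

supercritical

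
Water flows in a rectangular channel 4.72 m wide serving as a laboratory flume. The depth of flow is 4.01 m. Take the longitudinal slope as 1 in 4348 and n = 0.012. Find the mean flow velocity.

Flow area A = b·y = 4.72 × 4.01 = 18.93 m². Wetted perimeter P = b + 2y = 4.72 + 2×4.01 = 12.74 m.
Hydraulic radius R = A/P = 18.93/12.74 = 1.486 m.
From Manning's equation, V = (1/n) R^(2/3) S^(1/2) = (1/0.012) × 1.486^(2/3) × 0.00023^(1/2) = 1.65 m/s.

V = 1.65 m/s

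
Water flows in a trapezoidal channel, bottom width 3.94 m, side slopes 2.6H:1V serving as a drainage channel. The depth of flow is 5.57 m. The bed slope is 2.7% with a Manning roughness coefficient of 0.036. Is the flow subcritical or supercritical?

supercritical

With bottom width b = 3.94 m and side slope z = 2.6: A = (b + zy)y = (3.94 + 2.6×5.57)×5.57 = 102.6 m²; P = b + 2y√(1+z²) = 3.94 + 2×5.57×2.786 = 34.97 m.
Hydraulic radius R = A/P = 102.6/34.97 = 2.934 m.
V = (1/n) R^(2/3) √S = (1/0.036) × 2.934^(2/3) × √0.027 = 9.355 m/s. Hydraulic depth D_h = A/T = 102.6/32.9 = 3.118 m.
Froude number Fr = V/√(g·D_h) = 9.355/√(9.81×3.118) = 1.69, which is greater than 1, so the flow is supercritical.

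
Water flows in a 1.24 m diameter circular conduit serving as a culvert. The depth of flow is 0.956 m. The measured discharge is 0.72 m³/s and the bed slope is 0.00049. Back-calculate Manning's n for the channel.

n = 0.016

For a circular section of diameter D = 1.24 m at depth y = 0.956 m, the central angle is θ = 2 arccos(1 − 2y/D) = 4.287 rad. Then A = (D²/8)(θ − sin θ) = 0.9991 m² and P = Dθ/2 = 2.658 m.
Hydraulic radius R = A/P = 0.9991/2.658 = 0.3759 m.
Rearranging Manning's equation: n = (1/Q) A R^(2/3) S^(1/2) = (1/0.72) × 0.9991 × 0.3759^(2/3) × √0.00049 = 0.016.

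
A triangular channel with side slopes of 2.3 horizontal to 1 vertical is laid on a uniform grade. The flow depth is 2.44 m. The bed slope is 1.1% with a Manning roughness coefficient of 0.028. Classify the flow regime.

For a triangular section with side slope z = 2.3: A = zy² = 2.3×2.44² = 13.69 m²; P = 2y√(1+z²) = 2×2.44×2.508 = 12.24 m.
Hydraulic radius R = A/P = 13.69/12.24 = 1.119 m.
V = (1/n) R^(2/3) √S = (1/0.028) × 1.119^(2/3) × √0.011 = 4.037 m/s. Hydraulic depth D_h = A/T = 13.69/11.22 = 1.22 m.
Froude number Fr = V/√(g·D_h) = 4.037/√(9.81×1.22) = 1.17, which is greater than 1, so the flow is supercritical.

supercritical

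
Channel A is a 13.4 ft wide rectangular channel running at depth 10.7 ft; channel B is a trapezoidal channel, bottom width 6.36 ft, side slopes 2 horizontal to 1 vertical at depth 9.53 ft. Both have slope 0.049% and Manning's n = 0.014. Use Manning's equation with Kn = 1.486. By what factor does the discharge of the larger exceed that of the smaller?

Channel A: Flow area A = b·y = 13.4 × 10.7 = 143.4 ft². Wetted perimeter P = b + 2y = 13.4 + 2×10.7 = 34.8 ft. Hydraulic radius R = A/P = 143.4/34.8 = 4.12 ft. Q_A = (1.486/0.014)·143.4·4.12^(2/3)·√0.00049 = 865.8 ft³/s.
Channel B: With bottom width b = 6.36 ft and side slope z = 2: A = (b + zy)y = (6.36 + 2×9.53)×9.53 = 242.3 ft²; P = b + 2y√(1+z²) = 6.36 + 2×9.53×2.236 = 48.98 ft. Hydraulic radius R = A/P = 242.3/48.98 = 4.946 ft. Q_B = (1.486/0.014)·242.3·4.946^(2/3)·√0.00049 = 1652 ft³/s.
The larger discharge is 1652 ft³/s and the smaller is 865.8 ft³/s; the ratio is 1.91.

1.91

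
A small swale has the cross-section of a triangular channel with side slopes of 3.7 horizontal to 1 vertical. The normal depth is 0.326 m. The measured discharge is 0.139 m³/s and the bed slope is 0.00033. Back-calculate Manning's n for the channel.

n = 0.015

For a triangular section with side slope z = 3.7: A = zy² = 3.7×0.326² = 0.3932 m²; P = 2y√(1+z²) = 2×0.326×3.833 = 2.499 m.
Hydraulic radius R = A/P = 0.3932/2.499 = 0.1574 m.
Rearranging Manning's equation: n = (1/Q) A R^(2/3) S^(1/2) = (1/0.139) × 0.3932 × 0.1574^(2/3) × √0.00033 = 0.015.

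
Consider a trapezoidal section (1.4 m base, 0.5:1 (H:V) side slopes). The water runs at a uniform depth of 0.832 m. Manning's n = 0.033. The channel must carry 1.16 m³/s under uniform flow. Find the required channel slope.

S = 0.00179

With bottom width b = 1.4 m and side slope z = 0.5: A = (b + zy)y = (1.4 + 0.5×0.832)×0.832 = 1.511 m²; P = b + 2y√(1+z²) = 1.4 + 2×0.832×1.118 = 3.26 m.
Hydraulic radius R = A/P = 1.511/3.26 = 0.4634 m.
From Manning's equation, S = [nQ / (1 A R^(2/3))]² = [0.033 × 1.16 / (1 × 1.511 × 0.4634^(2/3))]² = 0.00179.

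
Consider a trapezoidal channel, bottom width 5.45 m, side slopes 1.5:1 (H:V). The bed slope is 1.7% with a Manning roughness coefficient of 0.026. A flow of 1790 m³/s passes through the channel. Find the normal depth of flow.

Manning's equation rearranged: A R^(2/3) = nQ / (1·√S) = 0.026 × 1790 / (√0.017) = 356.9.
At y = 6.76 m: A R^(2/3) = 244.5 — low.
At y = 9.99 m: A R^(2/3) = 590.8 — high.
At y = 8.01 m: A R^(2/3) = 356.9 — close enough.

y_n = 8.01 m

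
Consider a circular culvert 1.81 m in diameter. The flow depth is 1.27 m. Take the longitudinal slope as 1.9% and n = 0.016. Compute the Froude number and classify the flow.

supercritical

For a circular section of diameter D = 1.81 m at depth y = 1.27 m, the central angle is θ = 2 arccos(1 − 2y/D) = 3.972 rad. Then A = (D²/8)(θ − sin θ) = 1.929 m² and P = Dθ/2 = 3.595 m.
Hydraulic radius R = A/P = 1.929/3.595 = 0.5366 m.
V = (1/n) R^(2/3) √S = (1/0.016) × 0.5366^(2/3) × √0.019 = 5.689 m/s. Hydraulic depth D_h = A/T = 1.929/1.656 = 1.165 m.
Froude number Fr = V/√(g·D_h) = 5.689/√(9.81×1.165) = 1.68, which is greater than 1, so the flow is supercritical.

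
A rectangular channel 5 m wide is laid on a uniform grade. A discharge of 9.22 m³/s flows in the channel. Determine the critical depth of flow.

For a rectangular channel, critical depth y_c = (q²/g)^(1/3) where q = Q/b = 9.22/5 = 1.844 m²/s.
So y_c = (1.844²/9.81)^(1/3) = 0.702 m.

y_c = 0.702 m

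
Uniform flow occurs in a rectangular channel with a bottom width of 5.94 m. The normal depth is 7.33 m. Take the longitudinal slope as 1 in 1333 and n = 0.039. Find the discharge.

Q = 50.4 m³/s

Flow area A = b·y = 5.94 × 7.33 = 43.54 m². Wetted perimeter P = b + 2y = 5.94 + 2×7.33 = 20.6 m.
Hydraulic radius R = A/P = 43.54/20.6 = 2.114 m.
Manning's equation: Q = (1/n) A R^(2/3) S^(1/2) = (1/0.039) × 43.54 × 2.114^(2/3) × 0.0007502^(1/2) = 50.4 m³/s.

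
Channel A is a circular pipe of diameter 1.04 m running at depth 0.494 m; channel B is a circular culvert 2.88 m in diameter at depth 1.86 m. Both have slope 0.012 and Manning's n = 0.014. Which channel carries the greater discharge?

channel B

Channel A: For a circular section of diameter D = 1.04 m at depth y = 0.494 m, the central angle is θ = 2 arccos(1 − 2y/D) = 3.042 rad. Then A = (D²/8)(θ − sin θ) = 0.3977 m² and P = Dθ/2 = 1.582 m. Hydraulic radius R = A/P = 0.3977/1.582 = 0.2515 m. Q_A = (1/0.014)·0.3977·0.2515^(2/3)·√0.012 = 1.24 m³/s.
Channel B: For a circular section of diameter D = 2.88 m at depth y = 1.86 m, the central angle is θ = 2 arccos(1 − 2y/D) = 3.734 rad. Then A = (D²/8)(θ − sin θ) = 4.449 m² and P = Dθ/2 = 5.376 m. Hydraulic radius R = A/P = 4.449/5.376 = 0.8276 m. Q_B = (1/0.014)·4.449·0.8276^(2/3)·√0.012 = 30.69 m³/s.
Q_A = 1.24 m³/s vs Q_B = 30.69 m³/s, so channel B carries more.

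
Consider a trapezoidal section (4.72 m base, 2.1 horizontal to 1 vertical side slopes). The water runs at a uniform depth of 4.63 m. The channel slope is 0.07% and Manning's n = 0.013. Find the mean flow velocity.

V = 3.8 m/s

With bottom width b = 4.72 m and side slope z = 2.1: A = (b + zy)y = (4.72 + 2.1×4.63)×4.63 = 66.87 m²; P = b + 2y√(1+z²) = 4.72 + 2×4.63×2.326 = 26.26 m.
Hydraulic radius R = A/P = 66.87/26.26 = 2.547 m.
From Manning's equation, V = (1/n) R^(2/3) S^(1/2) = (1/0.013) × 2.547^(2/3) × 0.0007^(1/2) = 3.8 m/s.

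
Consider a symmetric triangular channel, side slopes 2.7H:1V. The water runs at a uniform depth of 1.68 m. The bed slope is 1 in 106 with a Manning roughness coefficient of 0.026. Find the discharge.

For a triangular section with side slope z = 2.7: A = zy² = 2.7×1.68² = 7.62 m²; P = 2y√(1+z²) = 2×1.68×2.879 = 9.674 m.
Hydraulic radius R = A/P = 7.62/9.674 = 0.7877 m.
Manning's equation: Q = (1/n) A R^(2/3) S^(1/2) = (1/0.026) × 7.62 × 0.7877^(2/3) × 0.009434^(1/2) = 24.3 m³/s.

Q = 24.3 m³/s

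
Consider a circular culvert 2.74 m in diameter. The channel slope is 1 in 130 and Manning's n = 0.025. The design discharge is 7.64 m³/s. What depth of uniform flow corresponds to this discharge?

Manning's equation rearranged: A R^(2/3) = nQ / (1·√S) = 0.025 × 7.64 / (√0.007692) = 2.178.
At y = 1.5 m: A R^(2/3) = 2.664 — too large.
At y = 1.14 m: A R^(2/3) = 1.659 — too small.
At y = 1.33 m: A R^(2/3) = 2.178 — close enough.

y_n = 1.33 m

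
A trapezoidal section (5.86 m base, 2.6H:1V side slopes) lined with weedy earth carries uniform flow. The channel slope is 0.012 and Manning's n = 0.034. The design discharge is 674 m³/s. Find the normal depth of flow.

Manning's equation rearranged: A R^(2/3) = nQ / (1·√S) = 0.034 × 674 / (√0.012) = 209.2.
At y = 5.73 m: A R^(2/3) = 255.5 — over.
At y = 4.36 m: A R^(2/3) = 137.6 — short.
At y = 5.25 m: A R^(2/3) = 209.1 — close enough.

y_n = 5.25 m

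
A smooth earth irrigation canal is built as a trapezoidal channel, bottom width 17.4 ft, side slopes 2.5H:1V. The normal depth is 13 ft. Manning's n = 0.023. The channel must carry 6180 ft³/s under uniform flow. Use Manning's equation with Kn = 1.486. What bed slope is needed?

With bottom width b = 17.4 ft and side slope z = 2.5: A = (b + zy)y = (17.4 + 2.5×13)×13 = 648.7 ft²; P = b + 2y√(1+z²) = 17.4 + 2×13×2.693 = 87.41 ft.
Hydraulic radius R = A/P = 648.7/87.41 = 7.422 ft.
From Manning's equation, S = [nQ / (1.486 A R^(2/3))]² = [0.023 × 6180 / (1.486 × 648.7 × 7.422^(2/3))]² = 0.0015.

S = 0.0015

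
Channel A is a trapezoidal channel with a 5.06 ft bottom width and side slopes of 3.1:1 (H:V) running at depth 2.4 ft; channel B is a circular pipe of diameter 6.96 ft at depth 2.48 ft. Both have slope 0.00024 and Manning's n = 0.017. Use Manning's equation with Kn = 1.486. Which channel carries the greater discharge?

channel A

Channel A: With bottom width b = 5.06 ft and side slope z = 3.1: A = (b + zy)y = (5.06 + 3.1×2.4)×2.4 = 30 ft²; P = b + 2y√(1+z²) = 5.06 + 2×2.4×3.257 = 20.7 ft. Hydraulic radius R = A/P = 30/20.7 = 1.45 ft. Q_A = (1.486/0.017)·30·1.45^(2/3)·√0.00024 = 52.04 ft³/s.
Channel B: For a circular section of diameter D = 6.96 ft at depth y = 2.48 ft, the central angle is θ = 2 arccos(1 − 2y/D) = 2.559 rad. Then A = (D²/8)(θ − sin θ) = 12.16 ft² and P = Dθ/2 = 8.904 ft. Hydraulic radius R = A/P = 12.16/8.904 = 1.366 ft. Q_B = (1.486/0.017)·12.16·1.366^(2/3)·√0.00024 = 20.27 ft³/s.
Q_A = 52.04 ft³/s vs Q_B = 20.27 ft³/s, so channel A carries more.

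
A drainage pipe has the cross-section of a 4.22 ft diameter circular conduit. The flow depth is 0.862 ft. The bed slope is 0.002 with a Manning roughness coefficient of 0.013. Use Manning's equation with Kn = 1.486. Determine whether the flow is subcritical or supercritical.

For a circular section of diameter D = 4.22 ft at depth y = 0.862 ft, the central angle is θ = 2 arccos(1 − 2y/D) = 1.876 rad. Then A = (D²/8)(θ − sin θ) = 2.052 ft² and P = Dθ/2 = 3.958 ft.
Hydraulic radius R = A/P = 2.052/3.958 = 0.5185 ft.
V = (1.486/n) R^(2/3) √S = (1.486/0.013) × 0.5185^(2/3) × √0.002 = 3.3 ft/s. Hydraulic depth D_h = A/T = 2.052/3.403 = 0.6032 ft.
Froude number Fr = V/√(g·D_h) = 3.3/√(32.2×0.6032) = 0.749, which is less than 1, so the flow is subcritical.

subcritical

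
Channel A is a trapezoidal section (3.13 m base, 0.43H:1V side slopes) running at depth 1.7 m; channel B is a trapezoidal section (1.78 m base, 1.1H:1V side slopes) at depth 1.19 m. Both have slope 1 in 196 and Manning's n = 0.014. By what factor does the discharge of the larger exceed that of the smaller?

2.22

Channel A: With bottom width b = 3.13 m and side slope z = 0.43: A = (b + zy)y = (3.13 + 0.43×1.7)×1.7 = 6.564 m²; P = b + 2y√(1+z²) = 3.13 + 2×1.7×1.089 = 6.831 m. Hydraulic radius R = A/P = 6.564/6.831 = 0.9609 m. Q_A = (1/0.014)·6.564·0.9609^(2/3)·√0.005102 = 32.61 m³/s.
Channel B: With bottom width b = 1.78 m and side slope z = 1.1: A = (b + zy)y = (1.78 + 1.1×1.19)×1.19 = 3.676 m²; P = b + 2y√(1+z²) = 1.78 + 2×1.19×1.487 = 5.318 m. Hydraulic radius R = A/P = 3.676/5.318 = 0.6912 m. Q_B = (1/0.014)·3.676·0.6912^(2/3)·√0.005102 = 14.66 m³/s.
The larger discharge is 32.61 m³/s and the smaller is 14.66 m³/s; the ratio is 2.22.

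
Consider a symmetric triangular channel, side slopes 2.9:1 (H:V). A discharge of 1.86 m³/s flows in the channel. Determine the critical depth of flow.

y_c = 0.609 m

At critical depth, Q² T / (g A³) = 1, i.e. A³/T = Q²/g = 1.86²/9.81 = 0.3527.
Trying y = 0.546 m: A³/T = 0.204 — short.
Trying y = 0.66 m: A³/T = 0.5266 — over.
Trying y = 0.609 m: A³/T = 0.3523 — ≈ 0.3527.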